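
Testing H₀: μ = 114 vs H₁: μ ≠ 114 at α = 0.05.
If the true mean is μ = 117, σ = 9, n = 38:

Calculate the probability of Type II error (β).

Answer: β ≈ 0.4622

Derivation:
SE = σ/√n = 9/√38 = 1.4600
Critical values: μ₀ ± z_0.025×SE = 114 ± 1.960×1.4600
Acceptance region: (111.1384, 116.8616)
Under H₁ (μ = 117): z_high = (116.8616 - 117)/1.4600 = -0.0948, z_low = (111.1384 - 117)/1.4600 = -4.0148
β = P(not reject | H₁) = Φ(-0.0948) - Φ(-4.0148) ≈ 0.4622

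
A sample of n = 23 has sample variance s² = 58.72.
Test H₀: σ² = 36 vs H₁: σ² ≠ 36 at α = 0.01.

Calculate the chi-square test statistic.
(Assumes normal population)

Answer: χ² = 35.8844, fail to reject H₀

Derivation:
df = n - 1 = 22
χ² = (n-1)s²/σ₀² = 22×58.72/36 = 35.8844
Critical values: χ²_{0.995,22} = 8.643, χ²_{0.005,22} = 42.796
Rejection region: χ² < 8.643 or χ² > 42.796
Decision: fail to reject H₀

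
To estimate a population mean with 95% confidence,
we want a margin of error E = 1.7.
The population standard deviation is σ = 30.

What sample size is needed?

z_0.025 = 1.960
n = (z×σ/E)² = (1.960×30/1.7)²
n = 1196.3460
Round up: n = 1197

Answer: n = 1197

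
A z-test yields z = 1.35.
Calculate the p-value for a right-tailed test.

For z = 1.35:
p = P(Z > 1.35) = 1 - Φ(1.35) = 0.0885

Answer: p-value ≈ 0.0885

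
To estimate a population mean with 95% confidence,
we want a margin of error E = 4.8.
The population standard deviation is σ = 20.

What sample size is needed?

Answer: n = 67

Derivation:
z_0.025 = 1.960
n = (z×σ/E)² = (1.960×20/4.8)²
n = 66.6944
Round up: n = 67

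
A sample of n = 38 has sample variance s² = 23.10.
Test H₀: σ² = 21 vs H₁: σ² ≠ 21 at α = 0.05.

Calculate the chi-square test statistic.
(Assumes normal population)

df = n - 1 = 37
χ² = (n-1)s²/σ₀² = 37×23.10/21 = 40.7000
Critical values: χ²_{0.975,37} = 22.106, χ²_{0.025,37} = 55.668
Rejection region: χ² < 22.106 or χ² > 55.668
Decision: fail to reject H₀

Answer: χ² = 40.7000, fail to reject H₀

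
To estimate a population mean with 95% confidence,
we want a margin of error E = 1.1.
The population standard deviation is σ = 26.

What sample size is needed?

Answer: n = 2147

Derivation:
z_0.025 = 1.960
n = (z×σ/E)² = (1.960×26/1.1)²
n = 2146.2162
Round up: n = 2147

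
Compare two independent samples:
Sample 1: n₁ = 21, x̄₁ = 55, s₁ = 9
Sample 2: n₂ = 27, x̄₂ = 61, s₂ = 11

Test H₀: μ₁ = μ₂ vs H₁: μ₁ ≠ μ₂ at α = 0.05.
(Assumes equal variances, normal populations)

Answer: t = -2.0259, reject H₀

Derivation:
Pooled variance: s²_p = [20×9² + 26×11²]/(46) = 103.6087
s_p = 10.1788
SE = s_p×√(1/n₁ + 1/n₂) = 10.1788×√(1/21 + 1/27) = 2.9616
t = (x̄₁ - x̄₂)/SE = (55 - 61)/2.9616 = -2.0259
df = 46, t-critical = ±2.013
Decision: reject H₀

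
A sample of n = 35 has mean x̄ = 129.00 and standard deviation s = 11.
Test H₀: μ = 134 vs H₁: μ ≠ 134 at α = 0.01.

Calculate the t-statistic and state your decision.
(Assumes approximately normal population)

df = n - 1 = 34
SE = s/√n = 11/√35 = 1.8593
t = (x̄ - μ₀)/SE = (129.00 - 134)/1.8593 = -2.6892
Critical value: t_{0.005,34} = ±2.728
p-value ≈ 0.0110
Decision: fail to reject H₀

Answer: t = -2.6892, fail to reject H₀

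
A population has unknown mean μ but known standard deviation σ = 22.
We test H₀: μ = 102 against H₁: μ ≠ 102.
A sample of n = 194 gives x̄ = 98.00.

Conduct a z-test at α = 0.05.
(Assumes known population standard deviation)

Standard error: SE = σ/√n = 22/√194 = 1.5795
z-statistic: z = (x̄ - μ₀)/SE = (98.00 - 102)/1.5795 = -2.5324
Critical value: ±1.960
p-value = 0.0113
Decision: reject H₀

Answer: z = -2.5324, reject H₀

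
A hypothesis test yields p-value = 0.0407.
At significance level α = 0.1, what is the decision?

Compare p-value to α:
0.0407 < 0.1
Decision: reject H₀

Answer: reject H₀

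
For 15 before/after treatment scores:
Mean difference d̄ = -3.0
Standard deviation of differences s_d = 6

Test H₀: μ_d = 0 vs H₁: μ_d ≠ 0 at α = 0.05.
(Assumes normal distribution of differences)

Answer: t = -1.9365, fail to reject H₀

Derivation:
df = n - 1 = 14
SE = s_d/√n = 6/√15 = 1.5492
t = d̄/SE = -3.0/1.5492 = -1.9365
Critical value: t_{0.025,14} = ±2.145
p-value ≈ 0.0733
Decision: fail to reject H₀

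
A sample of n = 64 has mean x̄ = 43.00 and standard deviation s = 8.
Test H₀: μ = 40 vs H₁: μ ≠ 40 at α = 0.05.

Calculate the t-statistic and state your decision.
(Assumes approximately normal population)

df = n - 1 = 63
SE = s/√n = 8/√64 = 1.0000
t = (x̄ - μ₀)/SE = (43.00 - 40)/1.0000 = 3.0000
Critical value: t_{0.025,63} = ±1.998
p-value ≈ 0.0039
Decision: reject H₀

Answer: t = 3.0000, reject H₀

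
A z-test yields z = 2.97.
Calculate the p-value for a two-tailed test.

Answer: p-value ≈ 0.0030

Derivation:
For z = 2.97:
p = 2×P(Z > |2.97|) = 2×(1 - Φ(2.97)) = 0.0030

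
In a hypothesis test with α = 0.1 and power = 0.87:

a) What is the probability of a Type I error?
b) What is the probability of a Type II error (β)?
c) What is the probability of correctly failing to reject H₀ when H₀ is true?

Answer: a) 0.1, b) 0.13, c) 0.9

Derivation:
a) Type I error probability = α = 0.1
b) Power = P(reject H₀ | H₁ true) = 1 - β = 0.87, so Type II error probability = β = 1 - Power = 0.13
c) P(fail to reject H₀ | H₀ true) = 1 - α = 0.9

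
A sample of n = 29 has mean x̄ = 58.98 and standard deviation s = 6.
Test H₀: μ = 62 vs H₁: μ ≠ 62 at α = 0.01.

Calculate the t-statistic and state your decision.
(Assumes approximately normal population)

Answer: t = -2.7105, fail to reject H₀

Derivation:
df = n - 1 = 28
SE = s/√n = 6/√29 = 1.1142
t = (x̄ - μ₀)/SE = (58.98 - 62)/1.1142 = -2.7105
Critical value: t_{0.005,28} = ±2.763
p-value ≈ 0.0113
Decision: fail to reject H₀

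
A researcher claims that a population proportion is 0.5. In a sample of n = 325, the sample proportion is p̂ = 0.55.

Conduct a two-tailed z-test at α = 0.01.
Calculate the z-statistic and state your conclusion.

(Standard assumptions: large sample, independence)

H₀: p = 0.5, H₁: p ≠ 0.5
Standard error: SE = √(p₀(1-p₀)/n) = √(0.5×0.5/325) = 0.027735
z-statistic: z = (p̂ - p₀)/SE = (0.55 - 0.5)/0.027735 = 1.8028
Critical value: z_0.005 = ±2.576
p-value = 0.0714
Decision: fail to reject H₀ at α = 0.01

Answer: z = 1.8028, fail to reject H₀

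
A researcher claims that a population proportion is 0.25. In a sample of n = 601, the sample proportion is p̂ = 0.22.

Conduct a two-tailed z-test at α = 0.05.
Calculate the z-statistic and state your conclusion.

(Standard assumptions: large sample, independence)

H₀: p = 0.25, H₁: p ≠ 0.25
Standard error: SE = √(p₀(1-p₀)/n) = √(0.25×0.75/601) = 0.017663
z-statistic: z = (p̂ - p₀)/SE = (0.22 - 0.25)/0.017663 = -1.6985
Critical value: z_0.025 = ±1.960
p-value = 0.0894
Decision: fail to reject H₀ at α = 0.05

Answer: z = -1.6985, fail to reject H₀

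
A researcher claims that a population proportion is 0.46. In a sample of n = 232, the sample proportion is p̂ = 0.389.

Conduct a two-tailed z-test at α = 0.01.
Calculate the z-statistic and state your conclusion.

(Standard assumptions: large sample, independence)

Answer: z = -2.1699, fail to reject H₀

Derivation:
H₀: p = 0.46, H₁: p ≠ 0.46
Standard error: SE = √(p₀(1-p₀)/n) = √(0.46×0.54/232) = 0.032721
z-statistic: z = (p̂ - p₀)/SE = (0.389 - 0.46)/0.032721 = -2.1699
Critical value: z_0.005 = ±2.576
p-value = 0.0300
Decision: fail to reject H₀ at α = 0.01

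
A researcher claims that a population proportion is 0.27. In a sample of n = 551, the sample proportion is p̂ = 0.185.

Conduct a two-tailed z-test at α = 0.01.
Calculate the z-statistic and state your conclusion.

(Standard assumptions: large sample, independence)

H₀: p = 0.27, H₁: p ≠ 0.27
Standard error: SE = √(p₀(1-p₀)/n) = √(0.27×0.73/551) = 0.018913
z-statistic: z = (p̂ - p₀)/SE = (0.185 - 0.27)/0.018913 = -4.4943
Critical value: z_0.005 = ±2.576
p-value < 0.0001
Decision: reject H₀ at α = 0.01

Answer: z = -4.4943, reject H₀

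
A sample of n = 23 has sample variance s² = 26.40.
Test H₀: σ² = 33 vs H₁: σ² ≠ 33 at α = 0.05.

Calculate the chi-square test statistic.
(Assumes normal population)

df = n - 1 = 22
χ² = (n-1)s²/σ₀² = 22×26.40/33 = 17.6000
Critical values: χ²_{0.975,22} = 10.982, χ²_{0.025,22} = 36.781
Rejection region: χ² < 10.982 or χ² > 36.781
Decision: fail to reject H₀

Answer: χ² = 17.6000, fail to reject H₀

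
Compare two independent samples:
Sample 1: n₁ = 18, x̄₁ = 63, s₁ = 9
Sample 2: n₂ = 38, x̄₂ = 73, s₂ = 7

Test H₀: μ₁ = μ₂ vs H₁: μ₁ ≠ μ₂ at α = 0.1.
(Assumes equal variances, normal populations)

Pooled variance: s²_p = [17×9² + 37×7²]/(54) = 59.0741
s_p = 7.6860
SE = s_p×√(1/n₁ + 1/n₂) = 7.6860×√(1/18 + 1/38) = 2.1992
t = (x̄₁ - x̄₂)/SE = (63 - 73)/2.1992 = -4.5471
df = 54, t-critical = ±1.674
Decision: reject H₀

Answer: t = -4.5471, reject H₀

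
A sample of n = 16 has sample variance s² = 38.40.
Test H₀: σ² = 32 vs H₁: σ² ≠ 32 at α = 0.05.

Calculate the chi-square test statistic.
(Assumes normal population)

Answer: χ² = 18.0000, fail to reject H₀

Derivation:
df = n - 1 = 15
χ² = (n-1)s²/σ₀² = 15×38.40/32 = 18.0000
Critical values: χ²_{0.975,15} = 6.262, χ²_{0.025,15} = 27.488
Rejection region: χ² < 6.262 or χ² > 27.488
Decision: fail to reject H₀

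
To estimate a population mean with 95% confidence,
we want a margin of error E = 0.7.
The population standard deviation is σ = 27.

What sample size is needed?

Answer: n = 5716

Derivation:
z_0.025 = 1.960
n = (z×σ/E)² = (1.960×27/0.7)²
n = 5715.3600
Round up: n = 5716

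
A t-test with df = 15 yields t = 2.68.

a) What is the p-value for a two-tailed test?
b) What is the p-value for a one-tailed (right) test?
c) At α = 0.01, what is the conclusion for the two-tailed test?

Using t-distribution with df = 15:
a) Two-tailed: p = 2×P(T > 2.68) = 0.0171
b) One-tailed: p = P(T > 2.68) = 0.0086
c) 0.0171 ≥ 0.01, fail to reject H₀

Answer: a) 0.0171, b) 0.0086, c) fail to reject H₀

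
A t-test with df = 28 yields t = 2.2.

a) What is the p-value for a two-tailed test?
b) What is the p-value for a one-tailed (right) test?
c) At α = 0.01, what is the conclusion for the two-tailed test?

Using t-distribution with df = 28:
a) Two-tailed: p = 2×P(T > 2.2) = 0.0362
b) One-tailed: p = P(T > 2.2) = 0.0181
c) 0.0362 ≥ 0.01, fail to reject H₀

Answer: a) 0.0362, b) 0.0181, c) fail to reject H₀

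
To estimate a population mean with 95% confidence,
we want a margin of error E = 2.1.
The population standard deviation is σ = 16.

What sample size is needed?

Answer: n = 224

Derivation:
z_0.025 = 1.960
n = (z×σ/E)² = (1.960×16/2.1)²
n = 223.0044
Round up: n = 224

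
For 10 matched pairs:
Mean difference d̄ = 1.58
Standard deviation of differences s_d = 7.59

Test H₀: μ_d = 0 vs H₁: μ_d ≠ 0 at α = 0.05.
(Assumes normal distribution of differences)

Answer: t = 0.6583, fail to reject H₀

Derivation:
df = n - 1 = 9
SE = s_d/√n = 7.59/√10 = 2.4002
t = d̄/SE = 1.58/2.4002 = 0.6583
Critical value: t_{0.025,9} = ±2.262
p-value ≈ 0.5268
Decision: fail to reject H₀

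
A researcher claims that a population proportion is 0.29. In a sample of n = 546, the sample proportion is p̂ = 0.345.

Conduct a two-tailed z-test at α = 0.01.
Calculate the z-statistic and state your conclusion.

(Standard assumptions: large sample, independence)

H₀: p = 0.29, H₁: p ≠ 0.29
Standard error: SE = √(p₀(1-p₀)/n) = √(0.29×0.71/546) = 0.019419
z-statistic: z = (p̂ - p₀)/SE = (0.345 - 0.29)/0.019419 = 2.8323
Critical value: z_0.005 = ±2.576
p-value = 0.0046
Decision: reject H₀ at α = 0.01

Answer: z = 2.8323, reject H₀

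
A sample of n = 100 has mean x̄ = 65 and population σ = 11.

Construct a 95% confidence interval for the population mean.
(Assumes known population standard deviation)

Answer: (62.8440, 67.1560)

Derivation:
Confidence level: 95%, α = 0.05
z_0.025 = 1.960
SE = σ/√n = 11/√100 = 1.1000
Margin of error = 1.960 × 1.1000 = 2.1560
CI: x̄ ± margin = 65 ± 2.1560
CI: (62.8440, 67.1560)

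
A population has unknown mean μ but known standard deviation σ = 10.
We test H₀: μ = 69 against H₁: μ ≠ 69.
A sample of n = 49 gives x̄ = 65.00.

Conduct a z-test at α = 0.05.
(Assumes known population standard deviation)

Standard error: SE = σ/√n = 10/√49 = 1.4286
z-statistic: z = (x̄ - μ₀)/SE = (65.00 - 69)/1.4286 = -2.7999
Critical value: ±1.960
p-value = 0.0051
Decision: reject H₀

Answer: z = -2.7999, reject H₀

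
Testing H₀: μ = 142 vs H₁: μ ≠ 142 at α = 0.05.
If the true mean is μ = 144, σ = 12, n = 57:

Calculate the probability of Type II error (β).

SE = σ/√n = 12/√57 = 1.5894
Critical values: μ₀ ± z_0.025×SE = 142 ± 1.960×1.5894
Acceptance region: (138.8848, 145.1152)
Under H₁ (μ = 144): z_high = (145.1152 - 144)/1.5894 = 0.7016, z_low = (138.8848 - 144)/1.5894 = -3.2183
β = P(not reject | H₁) = Φ(0.7016) - Φ(-3.2183) ≈ 0.7579

Answer: β ≈ 0.7579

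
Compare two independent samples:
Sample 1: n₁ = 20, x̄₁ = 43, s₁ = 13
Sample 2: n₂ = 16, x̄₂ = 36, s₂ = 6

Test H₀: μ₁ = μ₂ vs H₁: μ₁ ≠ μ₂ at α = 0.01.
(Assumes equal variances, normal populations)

Answer: t = 1.9869, fail to reject H₀

Derivation:
Pooled variance: s²_p = [19×13² + 15×6²]/(34) = 110.3235
s_p = 10.5035
SE = s_p×√(1/n₁ + 1/n₂) = 10.5035×√(1/20 + 1/16) = 3.5230
t = (x̄₁ - x̄₂)/SE = (43 - 36)/3.5230 = 1.9869
df = 34, t-critical = ±2.728
Decision: fail to reject H₀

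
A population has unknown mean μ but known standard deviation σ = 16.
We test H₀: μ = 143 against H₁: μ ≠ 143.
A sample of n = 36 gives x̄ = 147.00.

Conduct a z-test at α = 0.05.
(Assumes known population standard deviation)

Standard error: SE = σ/√n = 16/√36 = 2.6667
z-statistic: z = (x̄ - μ₀)/SE = (147.00 - 143)/2.6667 = 1.5000
Critical value: ±1.960
p-value = 0.1336
Decision: fail to reject H₀

Answer: z = 1.5000, fail to reject H₀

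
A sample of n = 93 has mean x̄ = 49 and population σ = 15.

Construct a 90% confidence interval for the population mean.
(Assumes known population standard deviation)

Answer: (46.4414, 51.5586)

Derivation:
Confidence level: 90%, α = 0.1
z_0.05 = 1.645
SE = σ/√n = 15/√93 = 1.5554
Margin of error = 1.645 × 1.5554 = 2.5586
CI: x̄ ± margin = 49 ± 2.5586
CI: (46.4414, 51.5586)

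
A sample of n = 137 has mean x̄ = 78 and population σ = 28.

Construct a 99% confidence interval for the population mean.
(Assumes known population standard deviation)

Answer: (71.8377, 84.1623)

Derivation:
Confidence level: 99%, α = 0.01
z_0.005 = 2.576
SE = σ/√n = 28/√137 = 2.3922
Margin of error = 2.576 × 2.3922 = 6.1623
CI: x̄ ± margin = 78 ± 6.1623
CI: (71.8377, 84.1623)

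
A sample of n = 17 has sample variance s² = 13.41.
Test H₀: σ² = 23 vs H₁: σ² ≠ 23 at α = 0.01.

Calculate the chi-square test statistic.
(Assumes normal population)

df = n - 1 = 16
χ² = (n-1)s²/σ₀² = 16×13.41/23 = 9.3287
Critical values: χ²_{0.995,16} = 5.142, χ²_{0.005,16} = 34.267
Rejection region: χ² < 5.142 or χ² > 34.267
Decision: fail to reject H₀

Answer: χ² = 9.3287, fail to reject H₀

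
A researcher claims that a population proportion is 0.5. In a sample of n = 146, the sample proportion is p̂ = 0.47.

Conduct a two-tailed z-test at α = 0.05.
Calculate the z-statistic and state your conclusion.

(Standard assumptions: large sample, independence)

H₀: p = 0.5, H₁: p ≠ 0.5
Standard error: SE = √(p₀(1-p₀)/n) = √(0.5×0.5/146) = 0.041380
z-statistic: z = (p̂ - p₀)/SE = (0.47 - 0.5)/0.041380 = -0.7250
Critical value: z_0.025 = ±1.960
p-value = 0.4685
Decision: fail to reject H₀ at α = 0.05

Answer: z = -0.7250, fail to reject H₀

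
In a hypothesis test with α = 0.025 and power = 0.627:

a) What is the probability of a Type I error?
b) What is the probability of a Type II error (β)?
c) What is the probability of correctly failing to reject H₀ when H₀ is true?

a) Type I error probability = α = 0.025
b) Power = P(reject H₀ | H₁ true) = 1 - β = 0.627, so Type II error probability = β = 1 - Power = 0.373
c) P(fail to reject H₀ | H₀ true) = 1 - α = 0.975

Answer: a) 0.025, b) 0.373, c) 0.975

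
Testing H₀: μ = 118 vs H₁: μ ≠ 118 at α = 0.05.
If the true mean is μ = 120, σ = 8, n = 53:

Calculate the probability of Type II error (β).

Answer: β ≈ 0.5556

Derivation:
SE = σ/√n = 8/√53 = 1.0989
Critical values: μ₀ ± z_0.025×SE = 118 ± 1.960×1.0989
Acceptance region: (115.8462, 120.1538)
Under H₁ (μ = 120): z_high = (120.1538 - 120)/1.0989 = 0.1400, z_low = (115.8462 - 120)/1.0989 = -3.7800
β = P(not reject | H₁) = Φ(0.1400) - Φ(-3.7800) ≈ 0.5556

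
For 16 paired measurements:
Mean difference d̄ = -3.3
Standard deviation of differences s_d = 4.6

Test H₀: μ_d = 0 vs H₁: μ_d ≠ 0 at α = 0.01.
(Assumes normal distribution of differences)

Answer: t = -2.8696, fail to reject H₀

Derivation:
df = n - 1 = 15
SE = s_d/√n = 4.6/√16 = 1.1500
t = d̄/SE = -3.3/1.1500 = -2.8696
Critical value: t_{0.005,15} = ±2.947
p-value ≈ 0.0117
Decision: fail to reject H₀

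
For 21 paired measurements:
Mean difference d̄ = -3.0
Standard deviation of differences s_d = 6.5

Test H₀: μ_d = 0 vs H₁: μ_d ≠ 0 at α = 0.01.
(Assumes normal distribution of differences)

Answer: t = -2.1151, fail to reject H₀

Derivation:
df = n - 1 = 20
SE = s_d/√n = 6.5/√21 = 1.4184
t = d̄/SE = -3.0/1.4184 = -2.1151
Critical value: t_{0.005,20} = ±2.845
p-value ≈ 0.0472
Decision: fail to reject H₀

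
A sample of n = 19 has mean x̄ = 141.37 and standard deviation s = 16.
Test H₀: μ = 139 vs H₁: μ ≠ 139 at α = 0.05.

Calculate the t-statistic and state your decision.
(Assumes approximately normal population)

Answer: t = 0.6457, fail to reject H₀

Derivation:
df = n - 1 = 18
SE = s/√n = 16/√19 = 3.6707
t = (x̄ - μ₀)/SE = (141.37 - 139)/3.6707 = 0.6457
Critical value: t_{0.025,18} = ±2.101
p-value ≈ 0.5266
Decision: fail to reject H₀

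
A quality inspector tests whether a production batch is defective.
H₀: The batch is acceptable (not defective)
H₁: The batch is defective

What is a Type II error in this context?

A Type I error (probability α) occurs when we reject a true H₀.
A Type II error (probability β) occurs when we fail to reject a false H₀.

Answer: Shipping a defective batch to customers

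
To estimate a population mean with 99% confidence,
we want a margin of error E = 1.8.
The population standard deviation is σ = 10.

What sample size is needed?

Answer: n = 205

Derivation:
z_0.005 = 2.576
n = (z×σ/E)² = (2.576×10/1.8)²
n = 204.8079
Round up: n = 205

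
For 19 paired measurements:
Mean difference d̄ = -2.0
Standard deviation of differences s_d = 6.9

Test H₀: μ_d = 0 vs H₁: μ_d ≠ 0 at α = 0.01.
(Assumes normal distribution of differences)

Answer: t = -1.2634, fail to reject H₀

Derivation:
df = n - 1 = 18
SE = s_d/√n = 6.9/√19 = 1.5830
t = d̄/SE = -2.0/1.5830 = -1.2634
Critical value: t_{0.005,18} = ±2.878
p-value ≈ 0.2226
Decision: fail to reject H₀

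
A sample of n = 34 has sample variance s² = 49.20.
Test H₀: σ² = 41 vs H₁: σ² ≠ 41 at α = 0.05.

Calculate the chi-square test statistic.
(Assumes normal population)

Answer: χ² = 39.6000, fail to reject H₀

Derivation:
df = n - 1 = 33
χ² = (n-1)s²/σ₀² = 33×49.20/41 = 39.6000
Critical values: χ²_{0.975,33} = 19.047, χ²_{0.025,33} = 50.725
Rejection region: χ² < 19.047 or χ² > 50.725
Decision: fail to reject H₀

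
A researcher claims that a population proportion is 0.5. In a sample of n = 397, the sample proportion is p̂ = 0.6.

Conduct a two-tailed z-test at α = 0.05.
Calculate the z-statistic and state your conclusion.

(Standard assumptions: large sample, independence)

H₀: p = 0.5, H₁: p ≠ 0.5
Standard error: SE = √(p₀(1-p₀)/n) = √(0.5×0.5/397) = 0.025094
z-statistic: z = (p̂ - p₀)/SE = (0.6 - 0.5)/0.025094 = 3.9850
Critical value: z_0.025 = ±1.960
p-value = 0.0001
Decision: reject H₀ at α = 0.05

Answer: z = 3.9850, reject H₀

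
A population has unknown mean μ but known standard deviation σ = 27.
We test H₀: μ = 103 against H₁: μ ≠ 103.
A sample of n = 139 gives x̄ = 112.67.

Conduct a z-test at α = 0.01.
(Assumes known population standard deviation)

Answer: z = 4.2225, reject H₀

Derivation:
Standard error: SE = σ/√n = 27/√139 = 2.2901
z-statistic: z = (x̄ - μ₀)/SE = (112.67 - 103)/2.2901 = 4.2225
Critical value: ±2.576
p-value < 0.0001
Decision: reject H₀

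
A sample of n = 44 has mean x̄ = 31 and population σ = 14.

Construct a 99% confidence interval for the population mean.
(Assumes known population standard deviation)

Answer: (25.5631, 36.4369)

Derivation:
Confidence level: 99%, α = 0.01
z_0.005 = 2.576
SE = σ/√n = 14/√44 = 2.1106
Margin of error = 2.576 × 2.1106 = 5.4369
CI: x̄ ± margin = 31 ± 5.4369
CI: (25.5631, 36.4369)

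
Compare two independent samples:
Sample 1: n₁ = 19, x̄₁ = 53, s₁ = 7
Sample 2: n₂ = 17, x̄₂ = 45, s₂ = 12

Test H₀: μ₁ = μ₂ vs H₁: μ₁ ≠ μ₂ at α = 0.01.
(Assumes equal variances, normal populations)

Answer: t = 2.4755, fail to reject H₀

Derivation:
Pooled variance: s²_p = [18×7² + 16×12²]/(34) = 93.7059
s_p = 9.6802
SE = s_p×√(1/n₁ + 1/n₂) = 9.6802×√(1/19 + 1/17) = 3.2317
t = (x̄₁ - x̄₂)/SE = (53 - 45)/3.2317 = 2.4755
df = 34, t-critical = ±2.728
Decision: fail to reject H₀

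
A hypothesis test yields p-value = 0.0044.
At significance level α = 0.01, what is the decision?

Answer: reject H₀

Derivation:
Compare p-value to α:
0.0044 < 0.01
Decision: reject H₀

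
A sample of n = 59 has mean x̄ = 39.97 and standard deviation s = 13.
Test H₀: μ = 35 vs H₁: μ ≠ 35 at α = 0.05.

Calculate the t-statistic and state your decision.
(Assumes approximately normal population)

df = n - 1 = 58
SE = s/√n = 13/√59 = 1.6925
t = (x̄ - μ₀)/SE = (39.97 - 35)/1.6925 = 2.9365
Critical value: t_{0.025,58} = ±2.002
p-value ≈ 0.0048
Decision: reject H₀

Answer: t = 2.9365, reject H₀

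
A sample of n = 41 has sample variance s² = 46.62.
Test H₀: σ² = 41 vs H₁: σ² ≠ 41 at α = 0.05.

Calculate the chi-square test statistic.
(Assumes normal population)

Answer: χ² = 45.4829, fail to reject H₀

Derivation:
df = n - 1 = 40
χ² = (n-1)s²/σ₀² = 40×46.62/41 = 45.4829
Critical values: χ²_{0.975,40} = 24.433, χ²_{0.025,40} = 59.342
Rejection region: χ² < 24.433 or χ² > 59.342
Decision: fail to reject H₀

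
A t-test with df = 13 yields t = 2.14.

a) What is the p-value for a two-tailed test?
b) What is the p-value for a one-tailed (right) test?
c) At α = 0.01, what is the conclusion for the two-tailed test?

Using t-distribution with df = 13:
a) Two-tailed: p = 2×P(T > 2.14) = 0.0519
b) One-tailed: p = P(T > 2.14) = 0.0259
c) 0.0519 ≥ 0.01, fail to reject H₀

Answer: a) 0.0519, b) 0.0259, c) fail to reject H₀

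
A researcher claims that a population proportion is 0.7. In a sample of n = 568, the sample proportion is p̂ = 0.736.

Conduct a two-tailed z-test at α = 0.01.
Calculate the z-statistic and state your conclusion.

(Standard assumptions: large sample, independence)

H₀: p = 0.7, H₁: p ≠ 0.7
Standard error: SE = √(p₀(1-p₀)/n) = √(0.7×0.3/568) = 0.019228
z-statistic: z = (p̂ - p₀)/SE = (0.736 - 0.7)/0.019228 = 1.8723
Critical value: z_0.005 = ±2.576
p-value = 0.0612
Decision: fail to reject H₀ at α = 0.01

Answer: z = 1.8723, fail to reject H₀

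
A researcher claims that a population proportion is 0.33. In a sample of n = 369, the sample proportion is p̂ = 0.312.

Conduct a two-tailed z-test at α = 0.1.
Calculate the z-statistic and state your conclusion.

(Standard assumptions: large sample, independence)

H₀: p = 0.33, H₁: p ≠ 0.33
Standard error: SE = √(p₀(1-p₀)/n) = √(0.33×0.67/369) = 0.024478
z-statistic: z = (p̂ - p₀)/SE = (0.312 - 0.33)/0.024478 = -0.7354
Critical value: z_0.05 = ±1.645
p-value = 0.4621
Decision: fail to reject H₀ at α = 0.1

Answer: z = -0.7354, fail to reject H₀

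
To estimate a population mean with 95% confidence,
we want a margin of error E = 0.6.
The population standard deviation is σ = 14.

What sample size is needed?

Answer: n = 2092

Derivation:
z_0.025 = 1.960
n = (z×σ/E)² = (1.960×14/0.6)²
n = 2091.5378
Round up: n = 2092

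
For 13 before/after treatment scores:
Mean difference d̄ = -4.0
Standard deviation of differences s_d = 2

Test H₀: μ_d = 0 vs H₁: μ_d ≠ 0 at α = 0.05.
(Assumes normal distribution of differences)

df = n - 1 = 12
SE = s_d/√n = 2/√13 = 0.5547
t = d̄/SE = -4.0/0.5547 = -7.2111
Critical value: t_{0.025,12} = ±2.179
p-value < 0.0001
Decision: reject H₀

Answer: t = -7.2111, reject H₀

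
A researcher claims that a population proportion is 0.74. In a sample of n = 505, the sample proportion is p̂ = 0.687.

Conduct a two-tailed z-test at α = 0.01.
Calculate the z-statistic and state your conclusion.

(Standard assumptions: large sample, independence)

Answer: z = -2.7153, reject H₀

Derivation:
H₀: p = 0.74, H₁: p ≠ 0.74
Standard error: SE = √(p₀(1-p₀)/n) = √(0.74×0.26/505) = 0.019519
z-statistic: z = (p̂ - p₀)/SE = (0.687 - 0.74)/0.019519 = -2.7153
Critical value: z_0.005 = ±2.576
p-value = 0.0066
Decision: reject H₀ at α = 0.01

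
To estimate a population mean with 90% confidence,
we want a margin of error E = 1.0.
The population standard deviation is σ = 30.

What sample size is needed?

Answer: n = 2436

Derivation:
z_0.05 = 1.645
n = (z×σ/E)² = (1.645×30/1.0)²
n = 2435.4225
Round up: n = 2436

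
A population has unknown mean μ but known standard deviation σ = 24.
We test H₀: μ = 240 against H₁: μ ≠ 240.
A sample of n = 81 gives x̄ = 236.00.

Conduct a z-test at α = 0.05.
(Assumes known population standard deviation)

Answer: z = -1.5000, fail to reject H₀

Derivation:
Standard error: SE = σ/√n = 24/√81 = 2.6667
z-statistic: z = (x̄ - μ₀)/SE = (236.00 - 240)/2.6667 = -1.5000
Critical value: ±1.960
p-value = 0.1336
Decision: fail to reject H₀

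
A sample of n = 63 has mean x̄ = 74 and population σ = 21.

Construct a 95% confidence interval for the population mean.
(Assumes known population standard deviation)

Answer: (68.8142, 79.1858)

Derivation:
Confidence level: 95%, α = 0.05
z_0.025 = 1.960
SE = σ/√n = 21/√63 = 2.6458
Margin of error = 1.960 × 2.6458 = 5.1858
CI: x̄ ± margin = 74 ± 5.1858
CI: (68.8142, 79.1858)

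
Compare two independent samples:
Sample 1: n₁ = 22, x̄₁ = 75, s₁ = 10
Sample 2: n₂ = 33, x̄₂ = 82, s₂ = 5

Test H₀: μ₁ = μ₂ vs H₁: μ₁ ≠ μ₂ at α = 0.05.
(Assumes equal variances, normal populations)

Pooled variance: s²_p = [21×10² + 32×5²]/(53) = 54.7170
s_p = 7.3971
SE = s_p×√(1/n₁ + 1/n₂) = 7.3971×√(1/22 + 1/33) = 2.0360
t = (x̄₁ - x̄₂)/SE = (75 - 82)/2.0360 = -3.4381
df = 53, t-critical = ±2.006
Decision: reject H₀

Answer: t = -3.4381, reject H₀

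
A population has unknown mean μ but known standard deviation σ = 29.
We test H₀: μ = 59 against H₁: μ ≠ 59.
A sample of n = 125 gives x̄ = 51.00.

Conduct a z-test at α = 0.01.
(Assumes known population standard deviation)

Standard error: SE = σ/√n = 29/√125 = 2.5938
z-statistic: z = (x̄ - μ₀)/SE = (51.00 - 59)/2.5938 = -3.0843
Critical value: ±2.576
p-value = 0.0020
Decision: reject H₀

Answer: z = -3.0843, reject H₀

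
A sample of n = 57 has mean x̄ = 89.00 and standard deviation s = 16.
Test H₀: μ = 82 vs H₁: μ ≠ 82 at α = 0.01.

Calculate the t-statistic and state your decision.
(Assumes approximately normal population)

Answer: t = 3.3030, reject H₀

Derivation:
df = n - 1 = 56
SE = s/√n = 16/√57 = 2.1193
t = (x̄ - μ₀)/SE = (89.00 - 82)/2.1193 = 3.3030
Critical value: t_{0.005,56} = ±2.667
p-value ≈ 0.0017
Decision: reject H₀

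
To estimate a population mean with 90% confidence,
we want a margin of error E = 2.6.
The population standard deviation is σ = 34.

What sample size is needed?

z_0.05 = 1.645
n = (z×σ/E)² = (1.645×34/2.6)²
n = 462.7463
Round up: n = 463

Answer: n = 463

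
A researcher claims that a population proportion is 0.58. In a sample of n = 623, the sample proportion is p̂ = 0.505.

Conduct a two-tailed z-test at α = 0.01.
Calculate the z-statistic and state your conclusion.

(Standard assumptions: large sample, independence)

H₀: p = 0.58, H₁: p ≠ 0.58
Standard error: SE = √(p₀(1-p₀)/n) = √(0.58×0.42/623) = 0.019774
z-statistic: z = (p̂ - p₀)/SE = (0.505 - 0.58)/0.019774 = -3.7929
Critical value: z_0.005 = ±2.576
p-value = 0.0001
Decision: reject H₀ at α = 0.01

Answer: z = -3.7929, reject H₀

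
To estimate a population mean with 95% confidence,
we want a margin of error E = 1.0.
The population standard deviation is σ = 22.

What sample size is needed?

Answer: n = 1860

Derivation:
z_0.025 = 1.960
n = (z×σ/E)² = (1.960×22/1.0)²
n = 1859.3344
Round up: n = 1860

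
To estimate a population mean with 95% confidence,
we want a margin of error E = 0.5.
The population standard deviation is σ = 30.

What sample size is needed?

Answer: n = 13830

Derivation:
z_0.025 = 1.960
n = (z×σ/E)² = (1.960×30/0.5)²
n = 13829.7600
Round up: n = 13830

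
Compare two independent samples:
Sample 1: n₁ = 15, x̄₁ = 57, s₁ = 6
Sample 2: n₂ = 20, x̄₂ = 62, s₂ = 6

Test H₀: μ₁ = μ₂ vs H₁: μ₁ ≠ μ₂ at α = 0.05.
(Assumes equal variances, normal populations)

Pooled variance: s²_p = [14×6² + 19×6²]/(33) = 36.0000
s_p = 6.0000
SE = s_p×√(1/n₁ + 1/n₂) = 6.0000×√(1/15 + 1/20) = 2.0494
t = (x̄₁ - x̄₂)/SE = (57 - 62)/2.0494 = -2.4397
df = 33, t-critical = ±2.035
Decision: reject H₀

Answer: t = -2.4397, reject H₀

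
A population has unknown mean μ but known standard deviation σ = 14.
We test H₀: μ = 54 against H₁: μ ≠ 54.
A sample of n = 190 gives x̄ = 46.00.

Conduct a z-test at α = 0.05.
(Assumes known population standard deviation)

Standard error: SE = σ/√n = 14/√190 = 1.0157
z-statistic: z = (x̄ - μ₀)/SE = (46.00 - 54)/1.0157 = -7.8763
Critical value: ±1.960
p-value < 0.0001
Decision: reject H₀

Answer: z = -7.8763, reject H₀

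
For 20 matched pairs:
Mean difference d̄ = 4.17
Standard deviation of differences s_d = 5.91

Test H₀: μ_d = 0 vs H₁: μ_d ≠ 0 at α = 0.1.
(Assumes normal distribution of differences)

df = n - 1 = 19
SE = s_d/√n = 5.91/√20 = 1.3215
t = d̄/SE = 4.17/1.3215 = 3.1555
Critical value: t_{0.05,19} = ±1.729
p-value ≈ 0.0052
Decision: reject H₀

Answer: t = 3.1555, reject H₀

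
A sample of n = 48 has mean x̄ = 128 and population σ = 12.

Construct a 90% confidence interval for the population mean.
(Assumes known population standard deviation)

Confidence level: 90%, α = 0.1
z_0.05 = 1.645
SE = σ/√n = 12/√48 = 1.7321
Margin of error = 1.645 × 1.7321 = 2.8493
CI: x̄ ± margin = 128 ± 2.8493
CI: (125.1507, 130.8493)

Answer: (125.1507, 130.8493)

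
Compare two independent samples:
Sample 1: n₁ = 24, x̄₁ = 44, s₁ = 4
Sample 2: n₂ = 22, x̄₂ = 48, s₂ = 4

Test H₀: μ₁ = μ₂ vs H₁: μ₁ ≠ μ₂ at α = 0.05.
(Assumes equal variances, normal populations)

Answer: t = -3.3878, reject H₀

Derivation:
Pooled variance: s²_p = [23×4² + 21×4²]/(44) = 16.0000
s_p = 4.0000
SE = s_p×√(1/n₁ + 1/n₂) = 4.0000×√(1/24 + 1/22) = 1.1807
t = (x̄₁ - x̄₂)/SE = (44 - 48)/1.1807 = -3.3878
df = 44, t-critical = ±2.015
Decision: reject H₀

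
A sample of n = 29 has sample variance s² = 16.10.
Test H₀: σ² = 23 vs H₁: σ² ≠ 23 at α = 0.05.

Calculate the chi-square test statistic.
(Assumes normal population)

df = n - 1 = 28
χ² = (n-1)s²/σ₀² = 28×16.10/23 = 19.6000
Critical values: χ²_{0.975,28} = 15.308, χ²_{0.025,28} = 44.461
Rejection region: χ² < 15.308 or χ² > 44.461
Decision: fail to reject H₀

Answer: χ² = 19.6000, fail to reject H₀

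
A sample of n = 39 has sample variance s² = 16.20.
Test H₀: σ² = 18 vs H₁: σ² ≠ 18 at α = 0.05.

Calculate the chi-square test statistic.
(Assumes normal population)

df = n - 1 = 38
χ² = (n-1)s²/σ₀² = 38×16.20/18 = 34.2000
Critical values: χ²_{0.975,38} = 22.878, χ²_{0.025,38} = 56.896
Rejection region: χ² < 22.878 or χ² > 56.896
Decision: fail to reject H₀

Answer: χ² = 34.2000, fail to reject H₀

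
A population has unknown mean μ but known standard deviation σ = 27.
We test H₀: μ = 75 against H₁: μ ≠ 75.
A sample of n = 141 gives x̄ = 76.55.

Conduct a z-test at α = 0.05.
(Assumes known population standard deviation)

Standard error: SE = σ/√n = 27/√141 = 2.2738
z-statistic: z = (x̄ - μ₀)/SE = (76.55 - 75)/2.2738 = 0.6817
Critical value: ±1.960
p-value = 0.4954
Decision: fail to reject H₀

Answer: z = 0.6817, fail to reject H₀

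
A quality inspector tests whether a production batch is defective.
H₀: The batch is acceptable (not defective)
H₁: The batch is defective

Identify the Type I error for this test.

Type I error (α): Rejecting H₀ when H₀ is true
Type II error (β): Failing to reject H₀ when H₁ is true

Answer: Rejecting an acceptable batch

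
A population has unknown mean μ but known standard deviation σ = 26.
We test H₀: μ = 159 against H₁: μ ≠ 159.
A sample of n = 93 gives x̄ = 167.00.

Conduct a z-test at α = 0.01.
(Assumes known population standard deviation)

Answer: z = 2.9672, reject H₀

Derivation:
Standard error: SE = σ/√n = 26/√93 = 2.6961
z-statistic: z = (x̄ - μ₀)/SE = (167.00 - 159)/2.6961 = 2.9672
Critical value: ±2.576
p-value = 0.0030
Decision: reject H₀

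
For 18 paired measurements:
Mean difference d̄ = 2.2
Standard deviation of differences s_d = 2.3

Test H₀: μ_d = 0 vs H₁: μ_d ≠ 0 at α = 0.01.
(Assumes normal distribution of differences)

Answer: t = 4.0583, reject H₀

Derivation:
df = n - 1 = 17
SE = s_d/√n = 2.3/√18 = 0.5421
t = d̄/SE = 2.2/0.5421 = 4.0583
Critical value: t_{0.005,17} = ±2.898
p-value ≈ 0.0008
Decision: reject H₀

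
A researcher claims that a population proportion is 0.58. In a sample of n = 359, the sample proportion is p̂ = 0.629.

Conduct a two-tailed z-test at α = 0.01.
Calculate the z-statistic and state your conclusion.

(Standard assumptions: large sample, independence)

H₀: p = 0.58, H₁: p ≠ 0.58
Standard error: SE = √(p₀(1-p₀)/n) = √(0.58×0.42/359) = 0.026049
z-statistic: z = (p̂ - p₀)/SE = (0.629 - 0.58)/0.026049 = 1.8811
Critical value: z_0.005 = ±2.576
p-value = 0.0600
Decision: fail to reject H₀ at α = 0.01

Answer: z = 1.8811, fail to reject H₀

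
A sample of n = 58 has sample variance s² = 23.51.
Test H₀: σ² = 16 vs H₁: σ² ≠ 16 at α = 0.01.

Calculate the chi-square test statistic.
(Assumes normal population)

Answer: χ² = 83.7544, fail to reject H₀

Derivation:
df = n - 1 = 57
χ² = (n-1)s²/σ₀² = 57×23.51/16 = 83.7544
Critical values: χ²_{0.995,57} = 33.248, χ²_{0.005,57} = 88.236
Rejection region: χ² < 33.248 or χ² > 88.236
Decision: fail to reject H₀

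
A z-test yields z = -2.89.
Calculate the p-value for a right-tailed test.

Answer: p-value ≈ 0.9981

Derivation:
For z = -2.89:
p = P(Z > -2.89) = 1 - Φ(-2.89) = 0.9981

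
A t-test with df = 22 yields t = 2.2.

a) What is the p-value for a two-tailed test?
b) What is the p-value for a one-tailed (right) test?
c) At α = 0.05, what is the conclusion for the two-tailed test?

Answer: a) 0.0386, b) 0.0193, c) reject H₀

Derivation:
Using t-distribution with df = 22:
a) Two-tailed: p = 2×P(T > 2.2) = 0.0386
b) One-tailed: p = P(T > 2.2) = 0.0193
c) 0.0386 < 0.05, reject H₀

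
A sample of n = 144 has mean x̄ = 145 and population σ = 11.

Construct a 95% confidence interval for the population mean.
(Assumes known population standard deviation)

Answer: (143.2033, 146.7967)

Derivation:
Confidence level: 95%, α = 0.05
z_0.025 = 1.960
SE = σ/√n = 11/√144 = 0.9167
Margin of error = 1.960 × 0.9167 = 1.7967
CI: x̄ ± margin = 145 ± 1.7967
CI: (143.2033, 146.7967)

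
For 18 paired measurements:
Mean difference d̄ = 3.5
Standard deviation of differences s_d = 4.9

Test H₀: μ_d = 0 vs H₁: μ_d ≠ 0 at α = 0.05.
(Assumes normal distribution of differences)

df = n - 1 = 17
SE = s_d/√n = 4.9/√18 = 1.1549
t = d̄/SE = 3.5/1.1549 = 3.0306
Critical value: t_{0.025,17} = ±2.110
p-value ≈ 0.0075
Decision: reject H₀

Answer: t = 3.0306, reject H₀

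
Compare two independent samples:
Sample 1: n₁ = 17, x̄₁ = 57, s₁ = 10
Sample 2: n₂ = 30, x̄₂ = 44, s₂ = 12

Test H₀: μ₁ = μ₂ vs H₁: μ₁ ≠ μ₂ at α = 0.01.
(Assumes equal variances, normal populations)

Pooled variance: s²_p = [16×10² + 29×12²]/(45) = 128.3556
s_p = 11.3294
SE = s_p×√(1/n₁ + 1/n₂) = 11.3294×√(1/17 + 1/30) = 3.4393
t = (x̄₁ - x̄₂)/SE = (57 - 44)/3.4393 = 3.7798
df = 45, t-critical = ±2.690
Decision: reject H₀

Answer: t = 3.7798, reject H₀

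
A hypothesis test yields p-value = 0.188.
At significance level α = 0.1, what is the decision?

Compare p-value to α:
0.188 ≥ 0.1
Decision: fail to reject H₀

Answer: fail to reject H₀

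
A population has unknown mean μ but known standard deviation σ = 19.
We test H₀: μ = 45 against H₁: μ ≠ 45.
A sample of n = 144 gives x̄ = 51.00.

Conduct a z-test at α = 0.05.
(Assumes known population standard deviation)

Answer: z = 3.7896, reject H₀

Derivation:
Standard error: SE = σ/√n = 19/√144 = 1.5833
z-statistic: z = (x̄ - μ₀)/SE = (51.00 - 45)/1.5833 = 3.7896
Critical value: ±1.960
p-value = 0.0002
Decision: reject H₀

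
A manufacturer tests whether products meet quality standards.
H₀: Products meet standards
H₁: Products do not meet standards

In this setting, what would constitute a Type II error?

Answer: Accepting products as meeting standards when they don't

Derivation:
A Type I error (probability α) occurs when we reject a true H₀.
A Type II error (probability β) occurs when we fail to reject a false H₀.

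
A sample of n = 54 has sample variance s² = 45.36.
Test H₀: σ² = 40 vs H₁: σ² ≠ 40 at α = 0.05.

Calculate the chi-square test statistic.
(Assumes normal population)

Answer: χ² = 60.1020, fail to reject H₀

Derivation:
df = n - 1 = 53
χ² = (n-1)s²/σ₀² = 53×45.36/40 = 60.1020
Critical values: χ²_{0.975,53} = 34.776, χ²_{0.025,53} = 75.002
Rejection region: χ² < 34.776 or χ² > 75.002
Decision: fail to reject H₀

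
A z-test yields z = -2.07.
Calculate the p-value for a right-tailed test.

For z = -2.07:
p = P(Z > -2.07) = 1 - Φ(-2.07) = 0.9808

Answer: p-value ≈ 0.9808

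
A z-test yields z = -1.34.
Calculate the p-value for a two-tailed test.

For z = -1.34:
p = 2×P(Z > |-1.34|) = 2×(1 - Φ(1.34)) = 0.1802

Answer: p-value ≈ 0.1802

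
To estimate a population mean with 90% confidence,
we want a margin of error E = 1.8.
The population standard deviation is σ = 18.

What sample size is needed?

Answer: n = 271

Derivation:
z_0.05 = 1.645
n = (z×σ/E)² = (1.645×18/1.8)²
n = 270.6025
Round up: n = 271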